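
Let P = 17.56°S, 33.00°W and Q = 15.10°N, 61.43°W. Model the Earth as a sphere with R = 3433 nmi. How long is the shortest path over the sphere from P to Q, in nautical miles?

Haversine: a = sin²(Δφ/2)+cos φ₁ cos φ₂ sin²(Δλ/2) = 0.13456;  σ = 2·atan2(√a,√(1−a))
σ = 43.040° → d = Rσ = 3433·0.75119 = 2579 nmi

2579 nmi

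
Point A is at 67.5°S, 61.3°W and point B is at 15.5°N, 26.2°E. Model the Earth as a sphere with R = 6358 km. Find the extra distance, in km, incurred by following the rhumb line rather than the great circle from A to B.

Great circle: cos σ = sin φ₁ sin φ₂ + cos φ₁ cos φ₂ cos Δλ,  σ = 1.8037 rad → d_gc = 11468.0 km
Rhumb line: Δψ = +1.8888, q = Δφ/Δψ = 0.7670, d_rh = R√(Δφ²+q²Δλ²) = 11844.3 km
Excess = 11844.3 − 11468.0 = 376.3 ≈ 376 km

376 km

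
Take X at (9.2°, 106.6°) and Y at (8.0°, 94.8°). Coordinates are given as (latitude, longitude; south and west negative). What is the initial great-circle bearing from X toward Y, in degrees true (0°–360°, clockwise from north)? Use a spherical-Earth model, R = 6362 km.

265.0°

N = sin Δλ·cos φ₂ = -0.2025;  D = cos φ₁ sin φ₂ − sin φ₁ cos φ₂ cos Δλ = -0.0176
initial course = atan2(N, D) = 265.03°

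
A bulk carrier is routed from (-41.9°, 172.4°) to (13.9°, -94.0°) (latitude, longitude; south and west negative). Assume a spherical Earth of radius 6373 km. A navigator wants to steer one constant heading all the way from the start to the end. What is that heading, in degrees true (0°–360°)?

57.2°

Meridional parts: M(φ₁)=-0.8068, M(φ₂)=+0.2450 → ΔM = +1.0518;  Δλ = +1.6336 rad
tan C = Δλ / ΔM = +1.5531 → C = 57.22°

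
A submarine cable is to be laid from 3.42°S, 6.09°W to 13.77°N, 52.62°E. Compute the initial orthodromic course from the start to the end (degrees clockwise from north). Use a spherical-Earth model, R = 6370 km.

72.1°

θ = atan2( sin Δλ·cos φ₂ ,  cos φ₁ sin φ₂ − sin φ₁ cos φ₂ cos Δλ )
  = atan2(+0.8300, +0.2677) = 72.12°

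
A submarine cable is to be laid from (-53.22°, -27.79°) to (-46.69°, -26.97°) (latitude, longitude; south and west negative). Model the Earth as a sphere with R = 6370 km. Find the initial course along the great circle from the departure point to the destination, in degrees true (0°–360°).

θ = atan2( sin Δλ·cos φ₂ ,  cos φ₁ sin φ₂ − sin φ₁ cos φ₂ cos Δλ )
  = atan2(+0.0098, +0.1137) = 4.94°

4.9°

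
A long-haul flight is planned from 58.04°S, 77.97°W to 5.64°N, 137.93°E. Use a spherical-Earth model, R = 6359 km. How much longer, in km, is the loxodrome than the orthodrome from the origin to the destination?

1559 km

Great circle: cos σ = sin φ₁ sin φ₂ + cos φ₁ cos φ₂ cos Δλ,  σ = 2.1061 rad → d_gc = 13392.5 km
Rhumb line: Δψ = +1.3491, q = Δφ/Δψ = 0.8238, d_rh = R√(Δφ²+q²Δλ²) = 14951.6 km
Excess = 14951.6 − 13392.5 = 1559.1 ≈ 1559 km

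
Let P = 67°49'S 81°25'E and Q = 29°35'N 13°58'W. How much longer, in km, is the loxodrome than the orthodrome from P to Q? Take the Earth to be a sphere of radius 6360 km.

Great circle: cos σ = sin φ₁ sin φ₂ + cos φ₁ cos φ₂ cos Δλ,  σ = 2.0805 rad → d_gc = 13232.2 km
Rhumb line: Δψ = +2.1704, q = Δφ/Δψ = 0.7833, d_rh = R√(Δφ²+q²Δλ²) = 13626.0 km
Excess = 13626.0 − 13232.2 = 393.8 ≈ 394 km

394 km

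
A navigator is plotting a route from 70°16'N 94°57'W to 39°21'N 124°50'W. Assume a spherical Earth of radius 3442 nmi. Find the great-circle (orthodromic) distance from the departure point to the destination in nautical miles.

2078 nmi

Haversine: a = sin²(Δφ/2)+cos φ₁ cos φ₂ sin²(Δλ/2) = 0.08840;  σ = 2·atan2(√a,√(1−a))
σ = 34.594° → d = Rσ = 3442·0.60377 = 2078 nmi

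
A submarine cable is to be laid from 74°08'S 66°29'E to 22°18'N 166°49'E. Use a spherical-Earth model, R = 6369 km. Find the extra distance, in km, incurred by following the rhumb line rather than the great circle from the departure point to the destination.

630 km

Great circle: cos σ = sin φ₁ sin φ₂ + cos φ₁ cos φ₂ cos Δλ,  σ = 1.9937 rad → d_gc = 12697.6 km
Rhumb line: Δψ = +2.3702, q = Δφ/Δψ = 0.7101, d_rh = R√(Δφ²+q²Δλ²) = 13327.9 km
Excess = 13327.9 − 12697.6 = 630.3 ≈ 630 km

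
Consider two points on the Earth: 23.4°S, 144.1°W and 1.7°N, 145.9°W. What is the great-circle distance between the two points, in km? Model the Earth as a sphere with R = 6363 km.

Haversine: a = sin²(Δφ/2)+cos φ₁ cos φ₂ sin²(Δλ/2) = 0.04744;  σ = 2·atan2(√a,√(1−a))
σ = 25.161° → d = Rσ = 6363·0.43914 = 2794 km

2794 km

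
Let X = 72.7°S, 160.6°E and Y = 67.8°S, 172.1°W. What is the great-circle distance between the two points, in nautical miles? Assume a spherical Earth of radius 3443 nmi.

620 nmi

cos σ = sin φ₁ sin φ₂ + cos φ₁ cos φ₂ cos Δλ
      = sin(-72.70°)sin(-67.80°) + cos(-72.70°)cos(-67.80°)cos(27.30°) = 0.9838
σ = 10.318° → d = Rσ = 3443·0.18007 = 620 nmi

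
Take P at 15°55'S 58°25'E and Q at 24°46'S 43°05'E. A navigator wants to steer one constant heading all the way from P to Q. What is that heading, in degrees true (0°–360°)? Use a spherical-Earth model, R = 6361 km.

Meridional parts: M(φ₁)=-0.2814, M(φ₂)=-0.4464 → ΔM = -0.1649;  Δλ = -0.2676 rad
tan C = Δλ / ΔM = +1.6225 → C = 238.35°

238.4°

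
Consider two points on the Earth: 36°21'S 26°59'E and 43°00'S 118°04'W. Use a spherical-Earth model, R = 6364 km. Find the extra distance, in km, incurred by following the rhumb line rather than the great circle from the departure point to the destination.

Great circle: cos σ = sin φ₁ sin φ₂ + cos φ₁ cos φ₂ cos Δλ,  σ = 1.6495 rad → d_gc = 10497.1 km
Rhumb line: Δψ = -0.1510, q = Δφ/Δψ = 0.7687, d_rh = R√(Δφ²+q²Δλ²) = 12405.8 km
Excess = 12405.8 − 10497.1 = 1908.7 ≈ 1909 km

1909 km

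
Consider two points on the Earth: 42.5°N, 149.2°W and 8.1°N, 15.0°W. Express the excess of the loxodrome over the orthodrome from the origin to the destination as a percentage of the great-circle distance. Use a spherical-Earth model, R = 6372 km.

7.9%

Great circle: σ = 1.9973 rad → d_gc = Rσ = 12726.8 km
Rhumb: Δφ = -0.6004, Δλ = +2.3422, Δψ = -0.6791, q = Δφ/Δψ = 0.8841 → d_rh = R√(Δφ²+q²Δλ²) = 13738.1 km
Excess = (13738.1 − 12726.8) / 12726.8 = 1011.3 / 12726.8 = 7.946% ≈ 7.9%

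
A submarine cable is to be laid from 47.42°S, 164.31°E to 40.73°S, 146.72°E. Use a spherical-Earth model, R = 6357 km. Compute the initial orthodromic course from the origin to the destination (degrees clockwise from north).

291.5°

θ = atan2( sin Δλ·cos φ₂ ,  cos φ₁ sin φ₂ − sin φ₁ cos φ₂ cos Δλ )
  = atan2(-0.2290, +0.0904) = 291.54°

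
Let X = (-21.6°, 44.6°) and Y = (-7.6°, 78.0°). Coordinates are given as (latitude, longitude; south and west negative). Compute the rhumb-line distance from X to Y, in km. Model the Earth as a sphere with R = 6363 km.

3902 km

Δψ = ln[tan(π/4+φ₂/2)/tan(π/4+φ₁/2)] = +0.2532;  Δφ = +0.2443 rad,  Δλ = +0.5829 rad
q = Δφ/Δψ = 0.9650
d = R·√(Δφ² + q²Δλ²) = 6363·0.61330 = 3902 km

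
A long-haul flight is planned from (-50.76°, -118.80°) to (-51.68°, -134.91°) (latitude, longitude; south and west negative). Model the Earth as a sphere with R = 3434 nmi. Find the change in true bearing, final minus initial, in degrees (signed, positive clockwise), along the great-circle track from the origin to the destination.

Initial bearing θ₁ = atan2(sin Δλ cos φ₂, cos φ₁ sin φ₂ − sin φ₁ cos φ₂ cos Δλ) = 258.53°
Final bearing θ₂ = (initial bearing from the destination back to the start) + 180° = 271.12°
Δθ = θ₂ − θ₁ = +12.6°

+12.6°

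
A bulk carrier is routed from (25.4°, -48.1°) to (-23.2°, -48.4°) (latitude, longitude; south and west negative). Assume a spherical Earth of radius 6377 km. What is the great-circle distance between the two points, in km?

Haversine: a = sin²(Δφ/2)+cos φ₁ cos φ₂ sin²(Δλ/2) = 0.16935;  σ = 2·atan2(√a,√(1−a))
σ = 48.601° → d = Rσ = 6377·0.84825 = 5409 km

5409 km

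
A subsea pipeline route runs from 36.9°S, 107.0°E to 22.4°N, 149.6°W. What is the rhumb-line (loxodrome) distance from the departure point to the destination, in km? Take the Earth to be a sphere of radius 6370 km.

Δψ = ln[tan(π/4+φ₂/2)/tan(π/4+φ₁/2)] = +1.0951;  Δφ = +1.0350 rad,  Δλ = +1.8047 rad
q = Δφ/Δψ = 0.9451
d = R·√(Δφ² + q²Δλ²) = 6370·1.99503 = 12708 km

12708 km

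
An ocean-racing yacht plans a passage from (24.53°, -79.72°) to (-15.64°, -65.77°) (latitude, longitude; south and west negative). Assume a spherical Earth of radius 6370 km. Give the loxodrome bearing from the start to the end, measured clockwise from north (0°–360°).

Meridional parts: M(φ₁)=+0.4418, M(φ₂)=-0.2764 → ΔM = -0.7183;  Δλ = +0.2435 rad
tan C = Δλ / ΔM = -0.3390 → C = 161.27°

161.3°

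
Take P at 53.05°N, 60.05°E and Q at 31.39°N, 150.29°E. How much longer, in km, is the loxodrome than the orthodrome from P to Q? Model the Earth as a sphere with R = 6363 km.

Great circle: cos σ = sin φ₁ sin φ₂ + cos φ₁ cos φ₂ cos Δλ,  σ = 1.1438 rad → d_gc = 7278.3 km
Rhumb line: Δψ = -0.5188, q = Δφ/Δψ = 0.7287, d_rh = R√(Δφ²+q²Δλ²) = 7689.0 km
Excess = 7689.0 − 7278.3 = 410.7 ≈ 411 km

411 km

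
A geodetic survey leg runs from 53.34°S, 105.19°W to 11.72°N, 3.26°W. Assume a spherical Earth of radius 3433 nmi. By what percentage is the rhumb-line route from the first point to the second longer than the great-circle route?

Great circle: σ = 1.8585 rad → d_gc = Rσ = 6380.4 nmi
Rhumb: Δφ = +1.1355, Δλ = +1.7790, Δψ = +1.3107, q = Δφ/Δψ = 0.8663 → d_rh = R√(Δφ²+q²Δλ²) = 6571.9 nmi
Excess = (6571.9 − 6380.4) / 6380.4 = 191.5 / 6380.4 = 3.00% ≈ 3.0%

3.0%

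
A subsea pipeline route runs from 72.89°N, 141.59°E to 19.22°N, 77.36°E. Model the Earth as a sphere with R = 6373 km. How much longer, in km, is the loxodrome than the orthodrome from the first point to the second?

Great circle: cos σ = sin φ₁ sin φ₂ + cos φ₁ cos φ₂ cos Δλ,  σ = 1.1203 rad → d_gc = 7139.7 km
Rhumb line: Δψ = -1.5523, q = Δφ/Δψ = 0.6034, d_rh = R√(Δφ²+q²Δλ²) = 7363.6 km
Excess = 7363.6 − 7139.7 = 223.9 ≈ 224 km

224 km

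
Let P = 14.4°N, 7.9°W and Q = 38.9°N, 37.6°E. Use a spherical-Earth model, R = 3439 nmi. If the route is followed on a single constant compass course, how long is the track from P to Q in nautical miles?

Rhumb course C = atan2(Δλ, Δψ) with Δψ = ln[tan(π/4+φ₂/2)/tan(π/4+φ₁/2)] = +0.4840, Δλ = +0.7941 → C = 58.64°
d = R·|Δφ| / |cos C| = 3439·0.42761 / 0.52046 = 2825 nmi

2825 nmi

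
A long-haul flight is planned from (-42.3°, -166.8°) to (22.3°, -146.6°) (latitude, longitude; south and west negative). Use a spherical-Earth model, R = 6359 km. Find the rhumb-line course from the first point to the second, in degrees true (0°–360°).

16.2°

Δψ = ln[tan(π/4+φ₂/2)/tan(π/4+φ₁/2)] = +1.2157
Δλ = +0.3526 rad (taken the short way round)
course = atan2(Δλ, Δψ) = 16.17°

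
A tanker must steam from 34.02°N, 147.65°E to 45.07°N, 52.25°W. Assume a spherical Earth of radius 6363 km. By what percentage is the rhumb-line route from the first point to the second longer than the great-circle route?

Great circle: σ = 1.7257 rad → d_gc = Rσ = 10980.8 km
Rhumb: Δφ = +0.1929, Δλ = +2.7943, Δψ = +0.2510, q = Δφ/Δψ = 0.7683 → d_rh = R√(Δφ²+q²Δλ²) = 13715.2 km
Excess = (13715.2 − 10980.8) / 10980.8 = 2734.4 / 10980.8 = 24.90% ≈ 24.9%

24.9%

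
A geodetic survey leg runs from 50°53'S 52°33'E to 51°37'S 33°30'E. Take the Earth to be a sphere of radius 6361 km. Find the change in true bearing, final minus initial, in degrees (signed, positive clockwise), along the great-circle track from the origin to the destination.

+14.9°

Initial bearing θ₁ = atan2(sin Δλ cos φ₂, cos φ₁ sin φ₂ − sin φ₁ cos φ₂ cos Δλ) = 259.06°
Final bearing θ₂ = (initial bearing from the destination back to the start) + 180° = 273.97°
Δθ = θ₂ − θ₁ = +14.9°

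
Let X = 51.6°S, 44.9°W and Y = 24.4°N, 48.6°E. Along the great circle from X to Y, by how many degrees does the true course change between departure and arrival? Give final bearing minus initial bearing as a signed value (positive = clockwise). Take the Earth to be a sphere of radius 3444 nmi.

Initial bearing θ₁ = atan2(sin Δλ cos φ₂, cos φ₁ sin φ₂ − sin φ₁ cos φ₂ cos Δλ) = 76.81°
Final bearing θ₂ = (initial bearing from the destination back to the start) + 180° = 41.61°
Δθ = θ₂ − θ₁ = -35.2°

-35.2°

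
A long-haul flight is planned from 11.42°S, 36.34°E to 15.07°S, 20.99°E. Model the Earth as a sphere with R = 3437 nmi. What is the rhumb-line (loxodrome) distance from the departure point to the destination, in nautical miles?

Δψ = ln[tan(π/4+φ₂/2)/tan(π/4+φ₁/2)] = -0.0655;  Δφ = -0.0637 rad,  Δλ = -0.2679 rad
q = Δφ/Δψ = 0.9732
d = R·√(Δφ² + q²Δλ²) = 3437·0.26840 = 922 nmi

922 nmi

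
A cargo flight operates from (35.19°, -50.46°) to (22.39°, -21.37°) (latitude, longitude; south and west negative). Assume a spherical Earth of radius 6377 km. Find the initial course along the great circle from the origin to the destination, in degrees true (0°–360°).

108.9°

N = sin Δλ·cos φ₂ = +0.4495;  D = cos φ₁ sin φ₂ − sin φ₁ cos φ₂ cos Δλ = -0.1543
initial course = atan2(N, D) = 108.95°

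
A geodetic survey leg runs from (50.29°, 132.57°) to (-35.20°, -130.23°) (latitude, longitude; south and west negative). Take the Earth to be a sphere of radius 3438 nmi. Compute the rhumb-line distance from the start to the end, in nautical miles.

Rhumb course C = atan2(Δλ, Δψ) with Δψ = ln[tan(π/4+φ₂/2)/tan(π/4+φ₁/2)] = -1.6757, Δλ = +1.6965 → C = 134.65°
d = R·|Δφ| / |cos C| = 3438·1.49208 / 0.70274 = 7300 nmi

7300 nmi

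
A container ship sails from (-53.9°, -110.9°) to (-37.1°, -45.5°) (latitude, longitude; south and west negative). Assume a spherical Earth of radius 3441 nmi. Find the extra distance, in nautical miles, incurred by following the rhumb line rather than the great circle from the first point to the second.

85 nmi

Great circle: cos σ = sin φ₁ sin φ₂ + cos φ₁ cos φ₂ cos Δλ,  σ = 0.8189 rad → d_gc = 2817.9 nmi
Rhumb line: Δψ = +0.4230, q = Δφ/Δψ = 0.6931, d_rh = R√(Δφ²+q²Δλ²) = 2903.3 nmi
Excess = 2903.3 − 2817.9 = 85.4 ≈ 85 nmi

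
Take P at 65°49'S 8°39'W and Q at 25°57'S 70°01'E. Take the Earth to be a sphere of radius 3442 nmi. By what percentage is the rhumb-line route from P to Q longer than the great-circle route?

Great circle: σ = 1.0797 rad → d_gc = Rσ = 3716.4 nmi
Rhumb: Δφ = +0.6958, Δλ = +1.3730, Δψ = +1.0715, q = Δφ/Δψ = 0.6494 → d_rh = R√(Δφ²+q²Δλ²) = 3892.8 nmi
Excess = (3892.8 − 3716.4) / 3716.4 = 176.4 / 3716.4 = 4.747% ≈ 4.7%

4.7%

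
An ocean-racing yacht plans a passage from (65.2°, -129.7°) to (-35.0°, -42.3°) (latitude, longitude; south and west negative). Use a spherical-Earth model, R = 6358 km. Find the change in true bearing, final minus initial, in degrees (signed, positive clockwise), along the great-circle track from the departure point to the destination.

Initial bearing θ₁ = atan2(sin Δλ cos φ₂, cos φ₁ sin φ₂ − sin φ₁ cos φ₂ cos Δλ) = 108.53°
Final bearing θ₂ = (initial bearing from the destination back to the start) + 180° = 150.95°
Δθ = θ₂ − θ₁ = +42.4°

+42.4°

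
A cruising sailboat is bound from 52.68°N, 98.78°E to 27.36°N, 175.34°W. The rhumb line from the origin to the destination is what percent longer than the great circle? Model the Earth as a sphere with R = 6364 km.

Great circle: σ = 1.1547 rad → d_gc = Rσ = 7348.7 km
Rhumb: Δφ = -0.4419, Δλ = +1.4989, Δψ = -0.5888, q = Δφ/Δψ = 0.7505 → d_rh = R√(Δφ²+q²Δλ²) = 7691.8 km
Excess = (7691.8 − 7348.7) / 7348.7 = 343.1 / 7348.7 = 4.67% ≈ 4.7%

4.7%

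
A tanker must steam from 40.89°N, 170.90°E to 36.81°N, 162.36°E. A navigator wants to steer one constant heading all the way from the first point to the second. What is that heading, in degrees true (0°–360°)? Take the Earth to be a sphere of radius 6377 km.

238.5°

Meridional parts: M(φ₁)=+0.7833, M(φ₂)=+0.6918 → ΔM = -0.0915;  Δλ = -0.1491 rad
tan C = Δλ / ΔM = +1.6293 → C = 238.46°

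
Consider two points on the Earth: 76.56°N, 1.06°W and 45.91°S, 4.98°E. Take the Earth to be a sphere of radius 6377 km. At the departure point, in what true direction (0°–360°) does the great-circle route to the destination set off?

175.0°

θ = atan2( sin Δλ·cos φ₂ ,  cos φ₁ sin φ₂ − sin φ₁ cos φ₂ cos Δλ )
  = atan2(+0.0732, -0.8399) = 175.02°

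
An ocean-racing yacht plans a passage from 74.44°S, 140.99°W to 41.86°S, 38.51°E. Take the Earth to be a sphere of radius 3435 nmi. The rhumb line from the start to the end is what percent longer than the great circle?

44.6%

Great circle: σ = 1.1118 rad → d_gc = Rσ = 3818.9 nmi
Rhumb: Δφ = +0.5686, Δλ = +3.1329, Δψ = +1.1846, q = Δφ/Δψ = 0.4800 → d_rh = R√(Δφ²+q²Δλ²) = 5522.5 nmi
Excess = (5522.5 − 3818.9) / 3818.9 = 1703.6 / 3818.9 = 44.61% ≈ 44.6%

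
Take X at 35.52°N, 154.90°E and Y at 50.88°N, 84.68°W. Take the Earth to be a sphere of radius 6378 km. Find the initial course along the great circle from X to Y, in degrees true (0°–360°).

33.7°

N = sin Δλ·cos φ₂ = +0.5441;  D = cos φ₁ sin φ₂ − sin φ₁ cos φ₂ cos Δλ = +0.8171
initial course = atan2(N, D) = 33.66°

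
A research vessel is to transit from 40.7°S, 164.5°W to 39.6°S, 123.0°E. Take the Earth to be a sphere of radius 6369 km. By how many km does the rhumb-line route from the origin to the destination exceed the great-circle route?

186 km

Great circle: cos σ = sin φ₁ sin φ₂ + cos φ₁ cos φ₂ cos Δλ,  σ = 0.9381 rad → d_gc = 5974.8 km
Rhumb line: Δψ = +0.0251, q = Δφ/Δψ = 0.7643, d_rh = R√(Δφ²+q²Δλ²) = 6161.0 km
Excess = 6161.0 − 5974.8 = 186.2 ≈ 186 km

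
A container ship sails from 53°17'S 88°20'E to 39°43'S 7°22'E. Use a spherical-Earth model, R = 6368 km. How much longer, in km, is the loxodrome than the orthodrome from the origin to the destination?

302 km

Great circle: cos σ = sin φ₁ sin φ₂ + cos φ₁ cos φ₂ cos Δλ,  σ = 0.9466 rad → d_gc = 6028.1 km
Rhumb line: Δψ = +0.3466, q = Δφ/Δψ = 0.6831, d_rh = R√(Δφ²+q²Δλ²) = 6329.7 km
Excess = 6329.7 − 6028.1 = 301.6 ≈ 302 km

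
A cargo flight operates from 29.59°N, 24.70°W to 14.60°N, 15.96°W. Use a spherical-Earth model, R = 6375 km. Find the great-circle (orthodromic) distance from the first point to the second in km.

1894 km

Haversine: a = sin²(Δφ/2)+cos φ₁ cos φ₂ sin²(Δλ/2) = 0.02190;  σ = 2·atan2(√a,√(1−a))
σ = 17.021° → d = Rσ = 6375·0.29707 = 1894 km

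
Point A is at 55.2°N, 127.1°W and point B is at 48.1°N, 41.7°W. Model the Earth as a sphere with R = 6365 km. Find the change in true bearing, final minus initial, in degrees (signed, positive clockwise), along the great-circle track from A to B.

+71.9°

Initial bearing θ₁ = atan2(sin Δλ cos φ₂, cos φ₁ sin φ₂ − sin φ₁ cos φ₂ cos Δλ) = 60.23°
Final bearing θ₂ = (initial bearing from the destination back to the start) + 180° = 132.12°
Δθ = θ₂ − θ₁ = +71.9°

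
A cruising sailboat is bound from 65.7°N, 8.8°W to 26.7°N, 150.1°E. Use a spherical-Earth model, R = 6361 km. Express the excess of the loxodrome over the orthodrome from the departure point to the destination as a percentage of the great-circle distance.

27.6%

Great circle: σ = 1.5042 rad → d_gc = Rσ = 9568.4 km
Rhumb: Δφ = -0.6807, Δλ = +2.7733, Δψ = -1.0519, q = Δφ/Δψ = 0.6471 → d_rh = R√(Δφ²+q²Δλ²) = 12209.0 km
Excess = (12209.0 − 9568.4) / 9568.4 = 2640.6 / 9568.4 = 27.60% ≈ 27.6%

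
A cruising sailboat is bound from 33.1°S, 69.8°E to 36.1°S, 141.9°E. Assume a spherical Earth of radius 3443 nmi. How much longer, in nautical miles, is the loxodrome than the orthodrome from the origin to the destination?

Great circle: cos σ = sin φ₁ sin φ₂ + cos φ₁ cos φ₂ cos Δλ,  σ = 1.0124 rad → d_gc = 3485.8 nmi
Rhumb line: Δψ = -0.0636, q = Δφ/Δψ = 0.8230, d_rh = R√(Δφ²+q²Δλ²) = 3570.1 nmi
Excess = 3570.1 − 3485.8 = 84.3 ≈ 84 nmi

84 nmi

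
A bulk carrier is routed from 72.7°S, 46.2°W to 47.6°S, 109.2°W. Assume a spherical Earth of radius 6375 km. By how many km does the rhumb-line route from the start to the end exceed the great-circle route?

165 km

Great circle: cos σ = sin φ₁ sin φ₂ + cos φ₁ cos φ₂ cos Δλ,  σ = 0.6500 rad → d_gc = 4143.8 km
Rhumb line: Δψ = +0.9360, q = Δφ/Δψ = 0.4681, d_rh = R√(Δφ²+q²Δλ²) = 4308.6 km
Excess = 4308.6 − 4143.8 = 164.8 ≈ 165 km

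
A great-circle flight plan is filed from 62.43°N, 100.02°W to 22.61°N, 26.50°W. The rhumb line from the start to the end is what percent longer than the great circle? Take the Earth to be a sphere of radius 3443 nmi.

3.7%

Great circle: σ = 1.0905 rad → d_gc = Rσ = 3754.7 nmi
Rhumb: Δφ = -0.6950, Δλ = +1.2832, Δψ = -0.9998, q = Δφ/Δψ = 0.6951 → d_rh = R√(Δφ²+q²Δλ²) = 3893.2 nmi
Excess = (3893.2 − 3754.7) / 3754.7 = 138.5 / 3754.7 = 3.69% ≈ 3.7%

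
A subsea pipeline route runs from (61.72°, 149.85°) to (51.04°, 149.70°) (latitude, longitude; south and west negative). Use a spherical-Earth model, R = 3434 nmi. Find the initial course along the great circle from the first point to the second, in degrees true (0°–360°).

180.5°

θ = atan2( sin Δλ·cos φ₂ ,  cos φ₁ sin φ₂ − sin φ₁ cos φ₂ cos Δλ )
  = atan2(-0.0016, -0.1853) = 180.51°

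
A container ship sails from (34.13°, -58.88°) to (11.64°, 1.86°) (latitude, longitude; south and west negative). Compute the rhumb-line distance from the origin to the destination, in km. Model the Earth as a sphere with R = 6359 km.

Rhumb course C = atan2(Δλ, Δψ) with Δψ = ln[tan(π/4+φ₂/2)/tan(π/4+φ₁/2)] = -0.4298, Δλ = +1.0601 → C = 112.07°
d = R·|Δφ| / |cos C| = 6359·0.39252 / 0.37574 = 6643 km

6643 km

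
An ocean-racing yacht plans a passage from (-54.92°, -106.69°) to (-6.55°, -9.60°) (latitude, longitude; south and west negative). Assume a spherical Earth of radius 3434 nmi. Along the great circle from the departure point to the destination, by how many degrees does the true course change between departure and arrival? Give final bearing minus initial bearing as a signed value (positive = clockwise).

At departure: θ₁ = atan2(sin Δλ cos φ₂, cos φ₁ sin φ₂ − sin φ₁ cos φ₂ cos Δλ) = 99.55°
At arrival: θ₂ = atan2(sin Δλ cos φ₁, −cos φ₂ sin φ₁ + sin φ₂ cos φ₁ cos Δλ) = 34.78°
Δθ = θ₂ − θ₁ = -64.8°

-64.8°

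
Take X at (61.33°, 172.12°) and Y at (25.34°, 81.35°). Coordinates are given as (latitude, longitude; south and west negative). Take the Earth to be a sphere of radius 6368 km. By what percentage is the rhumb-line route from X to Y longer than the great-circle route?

Great circle: σ = 1.1921 rad → d_gc = Rσ = 7591.4 km
Rhumb: Δφ = -0.6281, Δλ = -1.5842, Δψ = -0.9069, q = Δφ/Δψ = 0.6926 → d_rh = R√(Δφ²+q²Δλ²) = 8051.3 km
Excess = (8051.3 − 7591.4) / 7591.4 = 459.9 / 7591.4 = 6.06% ≈ 6.1%

6.1%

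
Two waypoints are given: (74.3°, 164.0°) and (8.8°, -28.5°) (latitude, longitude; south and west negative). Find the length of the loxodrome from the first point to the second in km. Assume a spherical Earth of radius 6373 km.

13746 km

Δψ = ln[tan(π/4+φ₂/2)/tan(π/4+φ₁/2)] = -1.8272;  Δφ = -1.1432 rad,  Δλ = +2.9234 rad
q = Δφ/Δψ = 0.6256
d = R·√(Δφ² + q²Δλ²) = 6373·2.15689 = 13746 km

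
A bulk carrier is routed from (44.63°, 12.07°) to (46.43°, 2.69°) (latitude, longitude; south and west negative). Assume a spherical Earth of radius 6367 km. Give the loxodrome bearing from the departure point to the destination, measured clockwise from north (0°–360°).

Δψ = ln[tan(π/4+φ₂/2)/tan(π/4+φ₁/2)] = +0.0449
Δλ = -0.1637 rad (taken the short way round)
course = atan2(Δλ, Δψ) = 285.32°

285.3°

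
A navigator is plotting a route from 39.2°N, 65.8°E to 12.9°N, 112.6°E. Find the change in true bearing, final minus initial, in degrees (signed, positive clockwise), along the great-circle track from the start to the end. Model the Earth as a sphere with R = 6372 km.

At departure: θ₁ = atan2(sin Δλ cos φ₂, cos φ₁ sin φ₂ − sin φ₁ cos φ₂ cos Δλ) = 109.29°
At arrival: θ₂ = atan2(sin Δλ cos φ₁, −cos φ₂ sin φ₁ + sin φ₂ cos φ₁ cos Δλ) = 131.38°
Δθ = θ₂ − θ₁ = +22.1°

+22.1°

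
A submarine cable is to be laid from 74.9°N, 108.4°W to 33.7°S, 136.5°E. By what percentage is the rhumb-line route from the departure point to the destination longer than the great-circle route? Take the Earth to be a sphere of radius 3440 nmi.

5.8%

Great circle: σ = 2.2493 rad → d_gc = Rσ = 7737.6 nmi
Rhumb: Δφ = -1.8954, Δλ = -2.0089, Δψ = -2.6462, q = Δφ/Δψ = 0.7163 → d_rh = R√(Δφ²+q²Δλ²) = 8186.3 nmi
Excess = (8186.3 − 7737.6) / 7737.6 = 448.7 / 7737.6 = 5.80% ≈ 5.8%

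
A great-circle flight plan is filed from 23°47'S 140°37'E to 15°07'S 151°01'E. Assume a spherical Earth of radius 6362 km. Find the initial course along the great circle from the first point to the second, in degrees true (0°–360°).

50.4°

N = sin Δλ·cos φ₂ = +0.1743;  D = cos φ₁ sin φ₂ − sin φ₁ cos φ₂ cos Δλ = +0.1443
initial course = atan2(N, D) = 50.38°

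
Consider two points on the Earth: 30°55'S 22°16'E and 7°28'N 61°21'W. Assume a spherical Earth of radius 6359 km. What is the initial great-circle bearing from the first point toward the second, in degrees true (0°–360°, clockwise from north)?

279.7°

N = sin Δλ·cos φ₂ = -0.9854;  D = cos φ₁ sin φ₂ − sin φ₁ cos φ₂ cos Δλ = +0.1681
initial course = atan2(N, D) = 279.68°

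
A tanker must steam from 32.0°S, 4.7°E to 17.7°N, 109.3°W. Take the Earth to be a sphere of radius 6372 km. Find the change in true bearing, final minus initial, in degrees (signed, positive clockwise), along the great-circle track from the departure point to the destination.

Initial bearing θ₁ = atan2(sin Δλ cos φ₂, cos φ₁ sin φ₂ − sin φ₁ cos φ₂ cos Δλ) = 273.45°
Final bearing θ₂ = (initial bearing from the destination back to the start) + 180° = 297.31°
Δθ = θ₂ − θ₁ = +23.9°

+23.9°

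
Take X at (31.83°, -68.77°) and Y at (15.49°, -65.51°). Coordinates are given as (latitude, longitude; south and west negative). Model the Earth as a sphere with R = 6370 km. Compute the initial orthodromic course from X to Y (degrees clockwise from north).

θ = atan2( sin Δλ·cos φ₂ ,  cos φ₁ sin φ₂ − sin φ₁ cos φ₂ cos Δλ )
  = atan2(+0.0548, -0.2805) = 168.95°

168.9°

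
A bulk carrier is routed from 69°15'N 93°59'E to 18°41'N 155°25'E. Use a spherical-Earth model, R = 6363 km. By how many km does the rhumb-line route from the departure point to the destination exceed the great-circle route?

Great circle: cos σ = sin φ₁ sin φ₂ + cos φ₁ cos φ₂ cos Δλ,  σ = 1.0927 rad → d_gc = 6953.2 km
Rhumb line: Δψ = -1.3658, q = Δφ/Δψ = 0.6462, d_rh = R√(Δφ²+q²Δλ²) = 7139.5 km
Excess = 7139.5 − 6953.2 = 186.3 ≈ 186 km

186 km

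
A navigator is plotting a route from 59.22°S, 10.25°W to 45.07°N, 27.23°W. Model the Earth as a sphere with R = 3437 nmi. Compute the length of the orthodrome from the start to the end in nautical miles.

cos σ = sin φ₁ sin φ₂ + cos φ₁ cos φ₂ cos Δλ
      = sin(-59.22°)sin(45.07°) + cos(-59.22°)cos(45.07°)cos(-16.98°) = -0.2626
σ = 105.224° → d = Rσ = 3437·1.83650 = 6312 nmi

6312 nmi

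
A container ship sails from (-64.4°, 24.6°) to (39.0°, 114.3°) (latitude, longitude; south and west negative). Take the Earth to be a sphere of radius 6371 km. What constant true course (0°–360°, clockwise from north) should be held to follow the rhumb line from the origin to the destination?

Δψ = ln[tan(π/4+φ₂/2)/tan(π/4+φ₁/2)] = +2.2222
Δλ = +1.5656 rad (taken the short way round)
course = atan2(Δλ, Δψ) = 35.16°

35.2°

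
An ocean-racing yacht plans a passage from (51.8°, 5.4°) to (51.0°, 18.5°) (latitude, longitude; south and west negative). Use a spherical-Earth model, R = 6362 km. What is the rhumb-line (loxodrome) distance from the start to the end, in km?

Δψ = ln[tan(π/4+φ₂/2)/tan(π/4+φ₁/2)] = -0.0224;  Δφ = -0.0140 rad,  Δλ = +0.2286 rad
q = Δφ/Δψ = 0.6239
d = R·√(Δφ² + q²Δλ²) = 6362·0.14332 = 912 km

912 km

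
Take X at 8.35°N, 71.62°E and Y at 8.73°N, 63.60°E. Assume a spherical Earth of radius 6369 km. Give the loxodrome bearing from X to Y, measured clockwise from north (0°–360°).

Meridional parts: M(φ₁)=+0.1463, M(φ₂)=+0.1530 → ΔM = +0.0067;  Δλ = -0.1400 rad
tan C = Δλ / ΔM = -20.8712 → C = 272.74°

272.7°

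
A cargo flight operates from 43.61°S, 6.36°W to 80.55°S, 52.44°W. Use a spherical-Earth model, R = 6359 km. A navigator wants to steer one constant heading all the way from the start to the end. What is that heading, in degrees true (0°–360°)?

Meridional parts: M(φ₁)=-0.8475, M(φ₂)=-2.4931 → ΔM = -1.6456;  Δλ = -0.8042 rad
tan C = Δλ / ΔM = +0.4887 → C = 206.05°

206.0°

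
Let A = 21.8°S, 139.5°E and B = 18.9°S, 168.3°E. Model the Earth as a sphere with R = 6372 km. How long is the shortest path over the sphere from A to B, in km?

cos σ = sin φ₁ sin φ₂ + cos φ₁ cos φ₂ cos Δλ
      = sin(-21.80°)sin(-18.90°) + cos(-21.80°)cos(-18.90°)cos(28.80°) = 0.8901
σ = 27.119° → d = Rσ = 6372·0.47331 = 3016 km

3016 km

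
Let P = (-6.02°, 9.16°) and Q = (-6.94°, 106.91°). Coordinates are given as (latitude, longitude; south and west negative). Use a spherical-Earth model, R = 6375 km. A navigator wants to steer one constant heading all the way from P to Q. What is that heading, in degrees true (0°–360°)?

90.5°

Meridional parts: M(φ₁)=-0.1053, M(φ₂)=-0.1214 → ΔM = -0.0162;  Δλ = +1.7061 rad
tan C = Δλ / ΔM = -105.5700 → C = 90.54°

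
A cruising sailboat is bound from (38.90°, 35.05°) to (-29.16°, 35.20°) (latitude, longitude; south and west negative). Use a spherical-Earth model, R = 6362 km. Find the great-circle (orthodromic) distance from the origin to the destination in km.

Haversine: a = sin²(Δφ/2)+cos φ₁ cos φ₂ sin²(Δλ/2) = 0.31318;  σ = 2·atan2(√a,√(1−a))
σ = 68.060° → d = Rσ = 6362·1.18787 = 7557 km

7557 km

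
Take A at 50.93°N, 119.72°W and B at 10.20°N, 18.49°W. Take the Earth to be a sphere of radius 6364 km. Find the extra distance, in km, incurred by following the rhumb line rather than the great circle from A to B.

Great circle: cos σ = sin φ₁ sin φ₂ + cos φ₁ cos φ₂ cos Δλ,  σ = 1.5541 rad → d_gc = 9890.39 km
Rhumb line: Δψ = -0.8572, q = Δφ/Δψ = 0.8293, d_rh = R√(Δφ²+q²Δλ²) = 10363.91 km
Excess = 10363.91 − 9890.39 = 473.52 ≈ 474 km

474 km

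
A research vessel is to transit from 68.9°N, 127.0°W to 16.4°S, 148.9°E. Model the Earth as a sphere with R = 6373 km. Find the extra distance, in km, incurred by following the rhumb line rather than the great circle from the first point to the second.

Great circle: cos σ = sin φ₁ sin φ₂ + cos φ₁ cos φ₂ cos Δλ,  σ = 1.8007 rad → d_gc = 11476.0 km
Rhumb line: Δψ = -1.9709, q = Δφ/Δψ = 0.7554, d_rh = R√(Δφ²+q²Δλ²) = 11830.0 km
Excess = 11830.0 − 11476.0 = 354.0 ≈ 354 km

354 km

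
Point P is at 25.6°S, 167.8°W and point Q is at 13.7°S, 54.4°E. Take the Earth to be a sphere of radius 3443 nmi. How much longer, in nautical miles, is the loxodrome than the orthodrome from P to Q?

Great circle: cos σ = sin φ₁ sin φ₂ + cos φ₁ cos φ₂ cos Δλ,  σ = 2.1493 rad → d_gc = 7399.9 nmi
Rhumb line: Δψ = +0.2210, q = Δφ/Δψ = 0.9396, d_rh = R√(Δφ²+q²Δλ²) = 7813.6 nmi
Excess = 7813.6 − 7399.9 = 413.7 ≈ 414 nmi

414 nmi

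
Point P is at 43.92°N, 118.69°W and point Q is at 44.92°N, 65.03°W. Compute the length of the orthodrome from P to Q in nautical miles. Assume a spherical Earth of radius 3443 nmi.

2261 nmi

Haversine: a = sin²(Δφ/2)+cos φ₁ cos φ₂ sin²(Δλ/2) = 0.10398;  σ = 2·atan2(√a,√(1−a))
σ = 37.623° → d = Rσ = 3443·0.65665 = 2261 nmi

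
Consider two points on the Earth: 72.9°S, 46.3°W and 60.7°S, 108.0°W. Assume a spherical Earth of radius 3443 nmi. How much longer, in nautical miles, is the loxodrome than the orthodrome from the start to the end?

65 nmi

Great circle: cos σ = sin φ₁ sin φ₂ + cos φ₁ cos φ₂ cos Δλ,  σ = 0.4470 rad → d_gc = 1539.1 nmi
Rhumb line: Δψ = +0.5532, q = Δφ/Δψ = 0.3849, d_rh = R√(Δφ²+q²Δλ²) = 1604.4 nmi
Excess = 1604.4 − 1539.1 = 65.3 ≈ 65 nmi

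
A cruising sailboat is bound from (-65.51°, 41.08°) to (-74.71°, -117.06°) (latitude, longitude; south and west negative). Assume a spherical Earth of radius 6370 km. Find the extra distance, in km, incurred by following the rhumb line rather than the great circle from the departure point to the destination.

1620 km

Great circle: cos σ = sin φ₁ sin φ₂ + cos φ₁ cos φ₂ cos Δλ,  σ = 0.6819 rad → d_gc = 4343.8 km
Rhumb line: Δψ = -0.4805, q = Δφ/Δψ = 0.3342, d_rh = R√(Δφ²+q²Δλ²) = 5963.7 km
Excess = 5963.7 − 4343.8 = 1619.9 ≈ 1620 km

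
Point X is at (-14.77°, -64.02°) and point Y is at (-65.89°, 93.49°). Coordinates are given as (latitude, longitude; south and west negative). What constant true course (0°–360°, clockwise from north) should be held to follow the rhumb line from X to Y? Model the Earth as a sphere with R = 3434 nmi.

Meridional parts: M(φ₁)=-0.2607, M(φ₂)=-1.5438 → ΔM = -1.2831;  Δλ = +2.7491 rad
tan C = Δλ / ΔM = -2.1424 → C = 115.02°

115.0°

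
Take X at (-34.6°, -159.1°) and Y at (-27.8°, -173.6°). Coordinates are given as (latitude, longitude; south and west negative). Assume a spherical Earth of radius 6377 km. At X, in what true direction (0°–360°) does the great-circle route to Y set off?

N = sin Δλ·cos φ₂ = -0.2215;  D = cos φ₁ sin φ₂ − sin φ₁ cos φ₂ cos Δλ = +0.1024
initial course = atan2(N, D) = 294.81°

294.8°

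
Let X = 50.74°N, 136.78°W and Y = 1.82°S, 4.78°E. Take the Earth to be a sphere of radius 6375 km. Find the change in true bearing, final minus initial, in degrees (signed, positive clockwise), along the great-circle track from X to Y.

+105.9°

At departure: θ₁ = atan2(sin Δλ cos φ₂, cos φ₁ sin φ₂ − sin φ₁ cos φ₂ cos Δλ) = 46.68°
At arrival: θ₂ = atan2(sin Δλ cos φ₁, −cos φ₂ sin φ₁ + sin φ₂ cos φ₁ cos Δλ) = 152.57°
Δθ = θ₂ − θ₁ = +105.9°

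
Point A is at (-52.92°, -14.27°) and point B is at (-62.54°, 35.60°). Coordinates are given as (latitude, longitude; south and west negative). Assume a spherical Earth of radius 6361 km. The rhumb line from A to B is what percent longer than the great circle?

2.3%

Great circle: σ = 0.4798 rad → d_gc = Rσ = 3051.8 km
Rhumb: Δφ = -0.1679, Δλ = +0.8704, Δψ = -0.3167, q = Δφ/Δψ = 0.5301 → d_rh = R√(Δφ²+q²Δλ²) = 3123.3 km
Excess = (3123.3 − 3051.8) / 3051.8 = 71.5 / 3051.8 = 2.34% ≈ 2.3%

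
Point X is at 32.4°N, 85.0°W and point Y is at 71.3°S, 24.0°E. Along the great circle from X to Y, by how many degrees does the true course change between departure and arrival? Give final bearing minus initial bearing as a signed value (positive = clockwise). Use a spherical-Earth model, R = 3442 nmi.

-74.2°

Initial bearing θ₁ = atan2(sin Δλ cos φ₂, cos φ₁ sin φ₂ − sin φ₁ cos φ₂ cos Δλ) = 157.83°
Final bearing θ₂ = (initial bearing from the destination back to the start) + 180° = 83.67°
Δθ = θ₂ − θ₁ = -74.2°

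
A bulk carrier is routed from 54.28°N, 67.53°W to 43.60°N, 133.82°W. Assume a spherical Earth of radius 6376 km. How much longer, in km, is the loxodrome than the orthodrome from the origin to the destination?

Great circle: cos σ = sin φ₁ sin φ₂ + cos φ₁ cos φ₂ cos Δλ,  σ = 0.7526 rad → d_gc = 4798.76 km
Rhumb line: Δψ = -0.2853, q = Δφ/Δψ = 0.6534, d_rh = R√(Δφ²+q²Δλ²) = 4964.25 km
Excess = 4964.25 − 4798.76 = 165.49 ≈ 165 km

165 km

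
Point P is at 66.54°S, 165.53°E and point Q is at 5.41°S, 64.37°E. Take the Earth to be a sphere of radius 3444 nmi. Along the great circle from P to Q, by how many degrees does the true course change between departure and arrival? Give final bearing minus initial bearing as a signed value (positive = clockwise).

+79.4°

Initial bearing θ₁ = atan2(sin Δλ cos φ₂, cos φ₁ sin φ₂ − sin φ₁ cos φ₂ cos Δλ) = 257.63°
Final bearing θ₂ = (initial bearing from the destination back to the start) + 180° = 337.01°
Δθ = θ₂ − θ₁ = +79.4°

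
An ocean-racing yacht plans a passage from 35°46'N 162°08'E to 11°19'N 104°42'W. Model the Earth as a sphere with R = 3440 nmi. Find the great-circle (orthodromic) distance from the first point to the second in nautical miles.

5160 nmi

Haversine: a = sin²(Δφ/2)+cos φ₁ cos φ₂ sin²(Δλ/2) = 0.46463;  σ = 2·atan2(√a,√(1−a))
σ = 85.943° → d = Rσ = 3440·1.49999 = 5160 nmi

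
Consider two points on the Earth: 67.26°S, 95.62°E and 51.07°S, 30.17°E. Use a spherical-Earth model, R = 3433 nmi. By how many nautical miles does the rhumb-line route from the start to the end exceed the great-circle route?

90 nmi

Great circle: cos σ = sin φ₁ sin φ₂ + cos φ₁ cos φ₂ cos Δλ,  σ = 0.6122 rad → d_gc = 2101.8 nmi
Rhumb line: Δψ = +0.5639, q = Δφ/Δψ = 0.5011, d_rh = R√(Δφ²+q²Δλ²) = 2191.4 nmi
Excess = 2191.4 − 2101.8 = 89.6 ≈ 90 nmi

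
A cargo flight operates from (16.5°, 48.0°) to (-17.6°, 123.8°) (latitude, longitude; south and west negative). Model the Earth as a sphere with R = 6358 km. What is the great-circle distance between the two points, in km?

9105 km

cos σ = sin φ₁ sin φ₂ + cos φ₁ cos φ₂ cos Δλ
      = sin(16.50°)sin(-17.60°) + cos(16.50°)cos(-17.60°)cos(75.80°) = 0.1383
σ = 82.049° → d = Rσ = 6358·1.43203 = 9105 km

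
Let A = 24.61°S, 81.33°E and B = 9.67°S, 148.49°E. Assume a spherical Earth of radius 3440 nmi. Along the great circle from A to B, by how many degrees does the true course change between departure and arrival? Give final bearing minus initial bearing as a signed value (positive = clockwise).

-22.3°

Initial bearing θ₁ = atan2(sin Δλ cos φ₂, cos φ₁ sin φ₂ − sin φ₁ cos φ₂ cos Δλ) = 89.58°
Final bearing θ₂ = (initial bearing from the destination back to the start) + 180° = 67.26°
Δθ = θ₂ − θ₁ = -22.3°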